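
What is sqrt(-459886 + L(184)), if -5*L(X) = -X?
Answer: I*sqrt(11496230)/5 ≈ 678.12*I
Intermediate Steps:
L(X) = X/5 (L(X) = -(-1)*X/5 = X/5)
sqrt(-459886 + L(184)) = sqrt(-459886 + (1/5)*184) = sqrt(-459886 + 184/5) = sqrt(-2299246/5) = I*sqrt(11496230)/5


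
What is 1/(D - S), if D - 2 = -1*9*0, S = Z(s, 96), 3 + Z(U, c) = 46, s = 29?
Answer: -1/41 ≈ -0.024390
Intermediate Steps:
Z(U, c) = 43 (Z(U, c) = -3 + 46 = 43)
S = 43
D = 2 (D = 2 - 1*9*0 = 2 - 9*0 = 2 + 0 = 2)
1/(D - S) = 1/(2 - 1*43) = 1/(2 - 43) = 1/(-41) = -1/41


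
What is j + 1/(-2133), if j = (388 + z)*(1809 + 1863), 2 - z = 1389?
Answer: -7824543625/2133 ≈ -3.6683e+6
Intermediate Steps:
z = -1387 (z = 2 - 1*1389 = 2 - 1389 = -1387)
j = -3668328 (j = (388 - 1387)*(1809 + 1863) = -999*3672 = -3668328)
j + 1/(-2133) = -3668328 + 1/(-2133) = -3668328 - 1/2133 = -7824543625/2133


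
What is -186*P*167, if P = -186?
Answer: 5777532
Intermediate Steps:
-186*P*167 = -186*(-186)*167 = 34596*167 = 5777532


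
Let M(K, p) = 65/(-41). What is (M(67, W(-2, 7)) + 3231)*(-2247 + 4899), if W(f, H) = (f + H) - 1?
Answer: 351140712/41 ≈ 8.5644e+6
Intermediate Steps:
W(f, H) = -1 + H + f (W(f, H) = (H + f) - 1 = -1 + H + f)
M(K, p) = -65/41 (M(K, p) = 65*(-1/41) = -65/41)
(M(67, W(-2, 7)) + 3231)*(-2247 + 4899) = (-65/41 + 3231)*(-2247 + 4899) = (132406/41)*2652 = 351140712/41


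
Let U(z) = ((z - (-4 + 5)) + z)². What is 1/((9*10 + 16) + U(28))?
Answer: 1/3131 ≈ 0.00031939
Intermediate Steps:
U(z) = (-1 + 2*z)² (U(z) = ((z - 1*1) + z)² = ((z - 1) + z)² = ((-1 + z) + z)² = (-1 + 2*z)²)
1/((9*10 + 16) + U(28)) = 1/((9*10 + 16) + (-1 + 2*28)²) = 1/((90 + 16) + (-1 + 56)²) = 1/(106 + 55²) = 1/(106 + 3025) = 1/3131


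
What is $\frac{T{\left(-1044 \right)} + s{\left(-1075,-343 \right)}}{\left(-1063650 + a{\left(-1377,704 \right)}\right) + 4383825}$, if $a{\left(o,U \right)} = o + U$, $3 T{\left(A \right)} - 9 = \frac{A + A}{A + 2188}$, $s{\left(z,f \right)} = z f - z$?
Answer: $\frac{26440871}{237344393} \approx 0.1114$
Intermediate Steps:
$s{\left(z,f \right)} = - z + f z$ ($s{\left(z,f \right)} = f z - z = - z + f z$)
$T{\left(A \right)} = 3 + \frac{2 A}{3 \left(2188 + A\right)}$ ($T{\left(A \right)} = 3 + \frac{\left(A + A\right) \frac{1}{A + 2188}}{3} = 3 + \frac{2 A \frac{1}{2188 + A}}{3} = 3 + \frac{2 A}{3 \left(2188 + A\right)}$)
$a{\left(o,U \right)} = U + o$
$\frac{T{\left(-1044 \right)} + s{\left(-1075,-343 \right)}}{\left(-1063650 + a{\left(-1377,704 \right)}\right) + 4383825} = \frac{\frac{19692 + 11 \left(-1044\right)}{3 \left(2188 - 1044\right)} - 1075 \left(-1 - 343\right)}{\left(-1063650 + \left(704 - 1377\right)\right) + 4383825} = \frac{\frac{19692 - 11484}{3 \cdot 1144} - -369800}{\left(-1063650 - 673\right) + 4383825} = \frac{\frac{1}{3} \cdot \frac{1}{1144} \cdot 8208 + 369800}{-1064323 + 4383825} = \frac{\frac{342}{143} + 369800}{3319502} = \frac{52881742}{143} \cdot \frac{1}{3319502} = \frac{26440871}{237344393}$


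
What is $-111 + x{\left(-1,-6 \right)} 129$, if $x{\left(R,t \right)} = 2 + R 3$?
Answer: $-240$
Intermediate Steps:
$x{\left(R,t \right)} = 2 + 3 R$
$-111 + x{\left(-1,-6 \right)} 129 = -111 + \left(2 + 3 \left(-1\right)\right) 129 = -111 + \left(2 - 3\right) 129 = -111 - 129 = -240$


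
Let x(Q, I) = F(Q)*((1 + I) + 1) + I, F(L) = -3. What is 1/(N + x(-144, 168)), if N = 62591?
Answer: 1/62249 ≈ 1.6064e-5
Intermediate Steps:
x(Q, I) = -6 - 2*I (x(Q, I) = -3*((1 + I) + 1) + I = -3*(2 + I) + I = (-6 - 3*I) + I = -6 - 2*I)
1/(N + x(-144, 168)) = 1/(62591 + (-6 - 2*168)) = 1/(62591 + (-6 - 336)) = 1/(62591 - 342) = 1/62249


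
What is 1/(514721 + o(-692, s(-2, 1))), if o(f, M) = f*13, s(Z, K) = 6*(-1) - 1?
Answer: 1/505725 ≈ 1.9774e-6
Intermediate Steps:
s(Z, K) = -7 (s(Z, K) = -6 - 1 = -7)
o(f, M) = 13*f
1/(514721 + o(-692, s(-2, 1))) = 1/(514721 + 13*(-692)) = 1/(514721 - 8996) = 1/505725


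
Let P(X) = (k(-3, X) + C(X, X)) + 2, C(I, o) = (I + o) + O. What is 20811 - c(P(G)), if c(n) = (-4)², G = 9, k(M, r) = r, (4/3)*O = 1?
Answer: 20795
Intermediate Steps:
O = ¾ (O = (¾)*1 = ¾ ≈ 0.75000)
C(I, o) = ¾ + I + o (C(I, o) = (I + o) + ¾ = ¾ + I + o)
P(X) = 11/4 + 3*X (P(X) = (X + (¾ + X + X)) + 2 = (X + (¾ + 2*X)) + 2 = (¾ + 3*X) + 2 = 11/4 + 3*X)
c(n) = 16
20811 - c(P(G)) = 20811 - 1*16 = 20811 - 16 = 20795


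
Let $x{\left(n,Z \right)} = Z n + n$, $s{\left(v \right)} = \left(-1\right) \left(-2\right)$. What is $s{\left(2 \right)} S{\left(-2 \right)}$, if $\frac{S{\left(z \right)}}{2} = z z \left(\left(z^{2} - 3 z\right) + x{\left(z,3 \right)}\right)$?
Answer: $32$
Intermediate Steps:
$s{\left(v \right)} = 2$
$x{\left(n,Z \right)} = n + Z n$
$S{\left(z \right)} = 2 z^{2} \left(z + z^{2}\right)$ ($S{\left(z \right)} = 2 z z \left(\left(z^{2} - 3 z\right) + z \left(1 + 3\right)\right) = 2 z^{2} \left(\left(z^{2} - 3 z\right) + z 4\right) = 2 z^{2} \left(\left(z^{2} - 3 z\right) + 4 z\right) = 2 z^{2} \left(z + z^{2}\right)$)
$s{\left(2 \right)} S{\left(-2 \right)} = 2 \cdot 2 \left(-2\right)^{3} \left(1 - 2\right) = 2 \cdot 2 \left(-8\right) \left(-1\right) = 2 \cdot 16 = 32$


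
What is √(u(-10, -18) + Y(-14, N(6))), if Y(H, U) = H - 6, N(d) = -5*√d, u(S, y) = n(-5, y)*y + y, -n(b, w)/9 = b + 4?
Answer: 10*I*√2 ≈ 14.142*I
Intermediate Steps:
n(b, w) = -36 - 9*b (n(b, w) = -9*(b + 4) = -9*(4 + b) = -36 - 9*b)
u(S, y) = 10*y (u(S, y) = (-36 - 9*(-5))*y + y = (-36 + 45)*y + y = 9*y + y = 10*y)
Y(H, U) = -6 + H
√(u(-10, -18) + Y(-14, N(6))) = √(10*(-18) + (-6 - 14)) = √(-180 - 20) = √(-200) = 10*I*√2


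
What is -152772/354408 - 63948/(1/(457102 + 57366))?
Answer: -971644962889307/29534 ≈ -3.2899e+10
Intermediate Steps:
-152772/354408 - 63948/(1/(457102 + 57366)) = -152772*1/354408 - 63948/(1/514468) = -12731/29534 - 63948/1/514468 = -12731/29534 - 63948*514468 = -12731/29534 - 32899199664 = -971644962889307/29534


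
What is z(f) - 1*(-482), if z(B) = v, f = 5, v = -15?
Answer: 467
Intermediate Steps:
z(B) = -15
z(f) - 1*(-482) = -15 - 1*(-482) = -15 + 482 = 467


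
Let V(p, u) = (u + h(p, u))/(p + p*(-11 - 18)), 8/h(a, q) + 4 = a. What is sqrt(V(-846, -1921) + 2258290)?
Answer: sqrt(254314917300181206)/335580 ≈ 1502.8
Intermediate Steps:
h(a, q) = 8/(-4 + a)
V(p, u) = -(u + 8/(-4 + p))/(28*p) (V(p, u) = (u + 8/(-4 + p))/(p + p*(-11 - 18)) = (u + 8/(-4 + p))/(p + p*(-29)) = (u + 8/(-4 + p))/(p - 29*p) = (u + 8/(-4 + p))/((-28*p)) = (u + 8/(-4 + p))*(-1/(28*p)) = -(u + 8/(-4 + p))/(28*p))
sqrt(V(-846, -1921) + 2258290) = sqrt((1/28)*(-8 - 1*(-1921)*(-4 - 846))/(-846*(-4 - 846)) + 2258290) = sqrt((1/28)*(-1/846)*(-8 - 1*(-1921)*(-850))/(-850) + 2258290) = sqrt((1/28)*(-1/846)*(-1/850)*(-8 - 1632850) + 2258290) = sqrt((1/28)*(-1/846)*(-1/850)*(-1632858) + 2258290) = sqrt(-272143/3355800 + 2258290) = sqrt(7578369309857/3355800) = sqrt(254314917300181206)/335580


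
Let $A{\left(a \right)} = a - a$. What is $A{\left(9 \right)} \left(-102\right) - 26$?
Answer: $-26$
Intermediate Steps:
$A{\left(a \right)} = 0$
$A{\left(9 \right)} \left(-102\right) - 26 = 0 \left(-102\right) - 26 = 0 - 26 = -26$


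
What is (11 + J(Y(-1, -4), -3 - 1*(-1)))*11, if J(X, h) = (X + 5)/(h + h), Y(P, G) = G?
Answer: 473/4 ≈ 118.25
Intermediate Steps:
J(X, h) = (5 + X)/(2*h) (J(X, h) = (5 + X)/((2*h)) = (5 + X)*(1/(2*h)) = (5 + X)/(2*h))
(11 + J(Y(-1, -4), -3 - 1*(-1)))*11 = (11 + (5 - 4)/(2*(-3 - 1*(-1))))*11 = (11 + (½)*1/(-3 + 1))*11 = (11 + (½)*1/(-2))*11 = (11 + (½)*(-½)*1)*11 = (11 - ¼)*11 = (43/4)*11 = 473/4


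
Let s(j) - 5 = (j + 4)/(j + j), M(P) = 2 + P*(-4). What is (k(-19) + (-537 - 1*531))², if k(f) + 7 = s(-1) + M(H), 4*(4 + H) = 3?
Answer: 4464769/4 ≈ 1.1162e+6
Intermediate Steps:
H = -13/4 (H = -4 + (¼)*3 = -4 + ¾ = -13/4 ≈ -3.2500)
M(P) = 2 - 4*P
s(j) = 5 + (4 + j)/(2*j) (s(j) = 5 + (j + 4)/(j + j) = 5 + (4 + j)/((2*j)) = 5 + (4 + j)*(1/(2*j)) = 5 + (4 + j)/(2*j))
k(f) = 23/2 (k(f) = -7 + ((11/2 + 2/(-1)) + (2 - 4*(-13/4))) = -7 + ((11/2 + 2*(-1)) + (2 + 13)) = -7 + ((11/2 - 2) + 15) = -7 + (7/2 + 15) = -7 + 37/2 = 23/2)
(k(-19) + (-537 - 1*531))² = (23/2 + (-537 - 1*531))² = (23/2 + (-537 - 531))² = (23/2 - 1068)² = (-2113/2)² = 4464769/4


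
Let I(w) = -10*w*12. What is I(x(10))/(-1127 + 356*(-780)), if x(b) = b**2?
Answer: 12000/278807 ≈ 0.043041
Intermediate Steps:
I(w) = -120*w
I(x(10))/(-1127 + 356*(-780)) = (-120*10**2)/(-1127 + 356*(-780)) = (-120*100)/(-1127 - 277680) = -12000/(-278807) = -12000*(-1/278807) = 12000/278807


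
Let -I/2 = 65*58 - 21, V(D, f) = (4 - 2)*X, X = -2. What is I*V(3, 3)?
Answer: 29992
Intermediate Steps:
V(D, f) = -4 (V(D, f) = (4 - 2)*(-2) = 2*(-2) = -4)
I = -7498 (I = -2*(65*58 - 21) = -2*(3770 - 21) = -2*3749 = -7498)
I*V(3, 3) = -7498*(-4) = 29992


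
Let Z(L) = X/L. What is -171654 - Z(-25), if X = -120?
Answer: -858294/5 ≈ -1.7166e+5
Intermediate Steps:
Z(L) = -120/L
-171654 - Z(-25) = -171654 - (-120)/(-25) = -171654 - (-120)*(-1)/25 = -171654 - 1*24/5 = -171654 - 24/5 = -858294/5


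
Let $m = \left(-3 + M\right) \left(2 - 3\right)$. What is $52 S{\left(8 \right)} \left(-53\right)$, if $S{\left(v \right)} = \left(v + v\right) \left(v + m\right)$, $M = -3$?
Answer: $-617344$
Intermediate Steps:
$m = 6$ ($m = \left(-3 - 3\right) \left(2 - 3\right) = \left(-6\right) \left(-1\right) = 6$)
$S{\left(v \right)} = 2 v \left(6 + v\right)$ ($S{\left(v \right)} = \left(v + v\right) \left(v + 6\right) = 2 v \left(6 + v\right)$)
$52 S{\left(8 \right)} \left(-53\right) = 52 \cdot 2 \cdot 8 \left(6 + 8\right) \left(-53\right) = 52 \cdot 2 \cdot 8 \cdot 14 \left(-53\right) = 52 \cdot 224 \left(-53\right) = 11648 \left(-53\right) = -617344$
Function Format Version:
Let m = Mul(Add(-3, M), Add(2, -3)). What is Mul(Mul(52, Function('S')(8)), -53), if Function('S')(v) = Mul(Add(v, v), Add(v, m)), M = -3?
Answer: -617344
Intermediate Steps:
m = 6 (m = Mul(Add(-3, -3), Add(2, -3)) = Mul(-6, -1) = 6)
Function('S')(v) = Mul(2, v, Add(6, v)) (Function('S')(v) = Mul(Add(v, v), Add(v, 6)) = Mul(Mul(2, v), Add(6, v)) = Mul(2, v, Add(6, v)))
Mul(Mul(52, Function('S')(8)), -53) = Mul(Mul(52, Mul(2, 8, Add(6, 8))), -53) = Mul(Mul(52, Mul(2, 8, 14)), -53) = Mul(Mul(52, 224), -53) = Mul(11648, -53) = -617344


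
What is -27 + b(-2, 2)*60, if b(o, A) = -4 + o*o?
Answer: -27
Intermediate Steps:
b(o, A) = -4 + o²
-27 + b(-2, 2)*60 = -27 + (-4 + (-2)²)*60 = -27 + (-4 + 4)*60 = -27 + 0*60 = -27 + 0 = -27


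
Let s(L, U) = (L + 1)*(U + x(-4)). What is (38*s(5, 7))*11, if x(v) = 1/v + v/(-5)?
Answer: 94677/5 ≈ 18935.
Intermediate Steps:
x(v) = 1/v - v/5 (x(v) = 1/v + v*(-1/5) = 1/v - v/5)
s(L, U) = (1 + L)*(11/20 + U) (s(L, U) = (L + 1)*(U + (1/(-4) - 1/5*(-4))) = (1 + L)*(U + (-1/4 + 4/5)) = (1 + L)*(U + 11/20) = (1 + L)*(11/20 + U))
(38*s(5, 7))*11 = (38*(11/20 + 7 + (11/20)*5 + 5*7))*11 = (38*(11/20 + 7 + 11/4 + 35))*11 = (38*(453/10))*11 = (8607/5)*11 = 94677/5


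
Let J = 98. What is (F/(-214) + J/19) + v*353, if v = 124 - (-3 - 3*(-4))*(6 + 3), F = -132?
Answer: 30870647/2033 ≈ 15185.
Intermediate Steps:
v = 43 (v = 124 - (-3 + 12)*9 = 124 - 9*9 = 124 - 1*81 = 124 - 81 = 43)
(F/(-214) + J/19) + v*353 = (-132/(-214) + 98/19) + 43*353 = (-132*(-1/214) + 98*(1/19)) + 15179 = (66/107 + 98/19) + 15179 = 11740/2033 + 15179 = 30870647/2033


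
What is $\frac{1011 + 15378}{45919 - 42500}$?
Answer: $\frac{16389}{3419} \approx 4.7935$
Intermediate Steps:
$\frac{1011 + 15378}{45919 - 42500} = \frac{16389}{3419}$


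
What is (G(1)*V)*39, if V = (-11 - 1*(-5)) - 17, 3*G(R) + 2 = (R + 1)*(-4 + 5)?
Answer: 0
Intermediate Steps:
G(R) = -1/3 + R/3 (G(R) = -2/3 + ((R + 1)*(-4 + 5))/3 = -2/3 + ((1 + R)*1)/3 = -2/3 + (1 + R)/3 = -2/3 + (1/3 + R/3) = -1/3 + R/3)
V = -23 (V = (-11 + 5) - 17 = -6 - 17 = -23)
(G(1)*V)*39 = ((-1/3 + (1/3)*1)*(-23))*39 = ((-1/3 + 1/3)*(-23))*39 = (0*(-23))*39 = 0*39 = 0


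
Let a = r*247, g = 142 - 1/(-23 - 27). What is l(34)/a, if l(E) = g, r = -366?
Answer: -2367/1506700 ≈ -0.0015710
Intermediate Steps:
g = 7101/50 (g = 142 - 1/(-50) = 142 - 1*(-1/50) = 142 + 1/50 = 7101/50 ≈ 142.02)
l(E) = 7101/50
a = -90402 (a = -366*247 = -90402)
l(34)/a = (7101/50)/(-90402) = (7101/50)*(-1/90402) = -2367/1506700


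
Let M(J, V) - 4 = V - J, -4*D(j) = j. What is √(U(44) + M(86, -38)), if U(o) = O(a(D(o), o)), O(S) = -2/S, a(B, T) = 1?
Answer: I*√122 ≈ 11.045*I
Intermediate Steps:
D(j) = -j/4
U(o) = -2 (U(o) = -2/1 = -2*1 = -2)
M(J, V) = 4 + V - J (M(J, V) = 4 + (V - J) = 4 + V - J)
√(U(44) + M(86, -38)) = √(-2 + (4 - 38 - 1*86)) = √(-2 + (4 - 38 - 86)) = √(-2 - 120) = √(-122) = I*√122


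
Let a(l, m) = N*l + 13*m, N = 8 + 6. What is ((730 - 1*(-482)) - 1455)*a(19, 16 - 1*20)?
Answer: -52002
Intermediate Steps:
N = 14
a(l, m) = 13*m + 14*l (a(l, m) = 14*l + 13*m = 13*m + 14*l)
((730 - 1*(-482)) - 1455)*a(19, 16 - 1*20) = ((730 - 1*(-482)) - 1455)*(13*(16 - 1*20) + 14*19) = ((730 + 482) - 1455)*(13*(16 - 20) + 266) = (1212 - 1455)*(13*(-4) + 266) = -243*(-52 + 266) = -243*214 = -52002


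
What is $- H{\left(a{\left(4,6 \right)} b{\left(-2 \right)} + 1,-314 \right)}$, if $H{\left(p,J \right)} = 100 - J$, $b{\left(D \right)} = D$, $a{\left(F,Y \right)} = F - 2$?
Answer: $-414$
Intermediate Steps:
$a{\left(F,Y \right)} = -2 + F$
$- H{\left(a{\left(4,6 \right)} b{\left(-2 \right)} + 1,-314 \right)} = - (100 - -314) = - (100 + 314) = \left(-1\right) 414 = -414$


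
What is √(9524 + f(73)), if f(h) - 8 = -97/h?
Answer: √50788947/73 ≈ 97.625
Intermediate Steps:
f(h) = 8 - 97/h
√(9524 + f(73)) = √(9524 + (8 - 97/73)) = √(9524 + 487/73) = √(695739/73) = √50788947/73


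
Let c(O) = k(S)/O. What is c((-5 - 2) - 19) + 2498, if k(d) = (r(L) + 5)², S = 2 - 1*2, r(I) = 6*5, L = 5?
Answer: 63723/26 ≈ 2450.9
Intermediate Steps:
r(I) = 30
S = 0 (S = 2 - 2 = 0)
k(d) = 1225 (k(d) = (30 + 5)² = 35² = 1225)
c(O) = 1225/O
c((-5 - 2) - 19) + 2498 = 1225/((-5 - 2) - 19) + 2498 = 1225/(-7 - 19) + 2498 = 1225/(-26) + 2498 = 1225*(-1/26) + 2498 = -1225/26 + 2498 = 63723/26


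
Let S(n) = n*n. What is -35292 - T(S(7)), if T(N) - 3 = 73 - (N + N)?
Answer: -35270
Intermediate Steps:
S(n) = n²
T(N) = 76 - 2*N (T(N) = 3 + (73 - (N + N)) = 3 + (73 - 2*N) = 76 - 2*N)
-35292 - T(S(7)) = -35292 - (76 - 2*7²) = -35292 - (76 - 2*49) = -35292 - (76 - 98) = -35292 - 1*(-22) = -35292 + 22 = -35270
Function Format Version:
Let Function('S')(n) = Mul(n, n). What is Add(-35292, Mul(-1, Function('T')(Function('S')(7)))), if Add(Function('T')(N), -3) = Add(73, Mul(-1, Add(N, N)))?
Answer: -35270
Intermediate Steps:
Function('S')(n) = Pow(n, 2)
Function('T')(N) = Add(76, Mul(-2, N)) (Function('T')(N) = Add(3, Add(73, Mul(-1, Add(N, N)))) = Add(3, Add(73, Mul(-1, Mul(2, N)))) = Add(3, Add(73, Mul(-2, N))) = Add(76, Mul(-2, N)))
Add(-35292, Mul(-1, Function('T')(Function('S')(7)))) = Add(-35292, Mul(-1, Add(76, Mul(-2, Pow(7, 2))))) = Add(-35292, Mul(-1, Add(76, Mul(-2, 49)))) = Add(-35292, Mul(-1, Add(76, -98))) = Add(-35292, Mul(-1, -22)) = Add(-35292, 22) = -35270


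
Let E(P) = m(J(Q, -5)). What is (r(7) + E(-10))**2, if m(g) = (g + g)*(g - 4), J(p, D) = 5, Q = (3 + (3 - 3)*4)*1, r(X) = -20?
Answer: 100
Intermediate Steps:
Q = 3 (Q = (3 + 0*4)*1 = (3 + 0)*1 = 3*1 = 3)
m(g) = 2*g*(-4 + g) (m(g) = (2*g)*(-4 + g) = 2*g*(-4 + g))
E(P) = 10 (E(P) = 2*5*(-4 + 5) = 2*5*1 = 10)
(r(7) + E(-10))**2 = (-20 + 10)**2 = (-10)**2 = 100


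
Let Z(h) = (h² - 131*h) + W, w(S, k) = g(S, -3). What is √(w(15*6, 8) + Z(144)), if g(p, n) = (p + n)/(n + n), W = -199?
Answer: √6634/2 ≈ 40.725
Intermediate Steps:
g(p, n) = (n + p)/(2*n) (g(p, n) = (n + p)/((2*n)) = (n + p)*(1/(2*n)) = (n + p)/(2*n))
w(S, k) = ½ - S/6 (w(S, k) = (½)*(-3 + S)/(-3) = (½)*(-⅓)*(-3 + S) = ½ - S/6)
Z(h) = -199 + h² - 131*h (Z(h) = (h² - 131*h) - 199 = -199 + h² - 131*h)
√(w(15*6, 8) + Z(144)) = √((½ - 5*6/2) + (-199 + 144² - 131*144)) = √((½ - ⅙*90) + (-199 + 20736 - 18864)) = √((½ - 15) + 1673) = √(-29/2 + 1673) = √(3317/2) = √6634/2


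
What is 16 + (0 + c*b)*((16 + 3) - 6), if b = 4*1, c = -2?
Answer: -88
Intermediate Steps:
b = 4
16 + (0 + c*b)*((16 + 3) - 6) = 16 + (0 - 2*4)*((16 + 3) - 6) = 16 + (0 - 8)*(19 - 6) = 16 - 8*13 = 16 - 104 = -88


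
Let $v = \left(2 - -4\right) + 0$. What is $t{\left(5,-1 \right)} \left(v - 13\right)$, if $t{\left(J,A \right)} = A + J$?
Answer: $-28$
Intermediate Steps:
$v = 6$ ($v = \left(2 + \left(-1 + 5\right)\right) + 0 = \left(2 + 4\right) + 0 = 6 + 0 = 6$)
$t{\left(5,-1 \right)} \left(v - 13\right) = \left(-1 + 5\right) \left(6 - 13\right) = 4 \left(-7\right) = -28$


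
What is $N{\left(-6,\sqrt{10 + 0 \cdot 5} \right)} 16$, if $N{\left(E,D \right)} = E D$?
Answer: $- 96 \sqrt{10} \approx -303.58$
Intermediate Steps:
$N{\left(E,D \right)} = D E$
$N{\left(-6,\sqrt{10 + 0 \cdot 5} \right)} 16 = \sqrt{10 + 0 \cdot 5} \left(-6\right) 16 = \sqrt{10 + 0} \left(-6\right) 16 = \sqrt{10} \left(-6\right) 16 = - 6 \sqrt{10} \cdot 16 = - 96 \sqrt{10}$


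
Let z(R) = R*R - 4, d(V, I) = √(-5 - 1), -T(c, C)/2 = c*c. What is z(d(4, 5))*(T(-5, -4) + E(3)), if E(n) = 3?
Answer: 470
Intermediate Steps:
T(c, C) = -2*c² (T(c, C) = -2*c*c = -2*c²)
d(V, I) = I*√6 (d(V, I) = √(-6) = I*√6)
z(R) = -4 + R² (z(R) = R² - 4 = -4 + R²)
z(d(4, 5))*(T(-5, -4) + E(3)) = (-4 + (I*√6)²)*(-2*(-5)² + 3) = (-4 - 6)*(-2*25 + 3) = -10*(-50 + 3) = -10*(-47) = 470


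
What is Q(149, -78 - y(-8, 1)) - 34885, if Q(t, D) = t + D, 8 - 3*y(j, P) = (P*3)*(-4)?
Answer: -104462/3 ≈ -34821.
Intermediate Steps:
y(j, P) = 8/3 + 4*P (y(j, P) = 8/3 - P*3*(-4)/3 = 8/3 - 3*P*(-4)/3 = 8/3 - (-4)*P = 8/3 + 4*P)
Q(t, D) = D + t
Q(149, -78 - y(-8, 1)) - 34885 = ((-78 - (8/3 + 4*1)) + 149) - 34885 = ((-78 - (8/3 + 4)) + 149) - 34885 = ((-78 - 1*20/3) + 149) - 34885 = ((-78 - 20/3) + 149) - 34885 = (-254/3 + 149) - 34885 = 193/3 - 34885 = -104462/3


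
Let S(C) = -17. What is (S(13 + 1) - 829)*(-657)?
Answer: 555822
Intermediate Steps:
(S(13 + 1) - 829)*(-657) = (-17 - 829)*(-657) = -846*(-657) = 555822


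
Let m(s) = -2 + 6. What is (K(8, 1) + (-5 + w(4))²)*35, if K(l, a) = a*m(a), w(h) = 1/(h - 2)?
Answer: 3395/4 ≈ 848.75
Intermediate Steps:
m(s) = 4
w(h) = 1/(-2 + h)
K(l, a) = 4*a (K(l, a) = a*4 = 4*a)
(K(8, 1) + (-5 + w(4))²)*35 = (4*1 + (-5 + 1/(-2 + 4))²)*35 = (4 + (-5 + 1/2)²)*35 = (4 + (-5 + ½)²)*35 = (4 + (-9/2)²)*35 = (4 + 81/4)*35 = (97/4)*35 = 3395/4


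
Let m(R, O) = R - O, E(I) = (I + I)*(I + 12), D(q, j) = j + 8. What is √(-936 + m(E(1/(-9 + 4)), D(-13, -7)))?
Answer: I*√23543/5 ≈ 30.687*I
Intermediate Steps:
D(q, j) = 8 + j
E(I) = 2*I*(12 + I) (E(I) = (2*I)*(12 + I) = 2*I*(12 + I))
√(-936 + m(E(1/(-9 + 4)), D(-13, -7))) = √(-936 + (2*(12 + 1/(-9 + 4))/(-9 + 4) - (8 - 7))) = √(-936 + (2*(12 + 1/(-5))/(-5) - 1*1)) = √(-936 + (2*(-⅕)*(12 - ⅕) - 1)) = √(-936 + (2*(-⅕)*(59/5) - 1)) = √(-936 + (-118/25 - 1)) = √(-936 - 143/25) = √(-23543/25) = I*√23543/5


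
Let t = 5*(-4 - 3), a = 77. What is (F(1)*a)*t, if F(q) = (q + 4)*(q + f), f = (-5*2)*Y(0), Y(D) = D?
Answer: -13475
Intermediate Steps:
t = -35 (t = 5*(-7) = -35)
f = 0 (f = -5*2*0 = -10*0 = 0)
F(q) = q*(4 + q) (F(q) = (q + 4)*(q + 0) = (4 + q)*q = q*(4 + q))
(F(1)*a)*t = ((1*(4 + 1))*77)*(-35) = ((1*5)*77)*(-35) = (5*77)*(-35) = 385*(-35) = -13475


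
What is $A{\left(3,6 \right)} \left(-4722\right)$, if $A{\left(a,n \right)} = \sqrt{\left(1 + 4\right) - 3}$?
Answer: $- 4722 \sqrt{2} \approx -6677.9$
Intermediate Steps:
$A{\left(a,n \right)} = \sqrt{2}$ ($A{\left(a,n \right)} = \sqrt{5 - 3} = \sqrt{2}$)
$A{\left(3,6 \right)} \left(-4722\right) = \sqrt{2} \left(-4722\right) = - 4722 \sqrt{2}$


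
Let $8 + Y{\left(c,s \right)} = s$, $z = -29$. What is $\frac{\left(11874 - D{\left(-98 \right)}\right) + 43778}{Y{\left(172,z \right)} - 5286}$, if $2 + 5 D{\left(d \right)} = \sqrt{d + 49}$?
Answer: $- \frac{278262}{26615} + \frac{7 i}{26615} \approx -10.455 + 0.00026301 i$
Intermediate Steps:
$Y{\left(c,s \right)} = -8 + s$
$D{\left(d \right)} = - \frac{2}{5} + \frac{\sqrt{49 + d}}{5}$ ($D{\left(d \right)} = - \frac{2}{5} + \frac{\sqrt{d + 49}}{5} = - \frac{2}{5} + \frac{\sqrt{49 + d}}{5}$)
$\frac{\left(11874 - D{\left(-98 \right)}\right) + 43778}{Y{\left(172,z \right)} - 5286} = \frac{\left(11874 - \left(- \frac{2}{5} + \frac{\sqrt{49 - 98}}{5}\right)\right) + 43778}{\left(-8 - 29\right) - 5286} = \frac{\left(11874 - \left(- \frac{2}{5} + \frac{\sqrt{-49}}{5}\right)\right) + 43778}{-37 - 5286} = \frac{\left(11874 - \left(- \frac{2}{5} + \frac{7 i}{5}\right)\right) + 43778}{-5323} = \left(\left(11874 - \left(- \frac{2}{5} + \frac{7 i}{5}\right)\right) + 43778\right) \left(- \frac{1}{5323}\right) = \left(\left(11874 + \left(\frac{2}{5} - \frac{7 i}{5}\right)\right) + 43778\right) \left(- \frac{1}{5323}\right) = \left(\left(\frac{59372}{5} - \frac{7 i}{5}\right) + 43778\right) \left(- \frac{1}{5323}\right) = \left(\frac{278262}{5} - \frac{7 i}{5}\right) \left(- \frac{1}{5323}\right) = - \frac{278262}{26615} + \frac{7 i}{26615}$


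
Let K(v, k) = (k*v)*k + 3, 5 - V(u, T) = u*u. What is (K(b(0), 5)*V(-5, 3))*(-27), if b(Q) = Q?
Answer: 1620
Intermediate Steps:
V(u, T) = 5 - u² (V(u, T) = 5 - u*u = 5 - u²)
K(v, k) = 3 + v*k² (K(v, k) = v*k² + 3 = 3 + v*k²)
(K(b(0), 5)*V(-5, 3))*(-27) = ((3 + 0*5²)*(5 - 1*(-5)²))*(-27) = ((3 + 0*25)*(5 - 1*25))*(-27) = ((3 + 0)*(5 - 25))*(-27) = (3*(-20))*(-27) = -60*(-27) = 1620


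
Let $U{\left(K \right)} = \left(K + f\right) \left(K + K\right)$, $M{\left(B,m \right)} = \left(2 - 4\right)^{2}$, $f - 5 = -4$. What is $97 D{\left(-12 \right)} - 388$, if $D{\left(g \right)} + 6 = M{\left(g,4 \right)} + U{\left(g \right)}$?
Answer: $25026$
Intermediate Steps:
$f = 1$ ($f = 5 - 4 = 1$)
$M{\left(B,m \right)} = 4$ ($M{\left(B,m \right)} = \left(-2\right)^{2} = 4$)
$U{\left(K \right)} = 2 K \left(1 + K\right)$ ($U{\left(K \right)} = \left(K + 1\right) \left(K + K\right) = \left(1 + K\right) 2 K = 2 K \left(1 + K\right)$)
$D{\left(g \right)} = -2 + 2 g \left(1 + g\right)$ ($D{\left(g \right)} = -6 + \left(4 + 2 g \left(1 + g\right)\right) = -2 + 2 g \left(1 + g\right)$)
$97 D{\left(-12 \right)} - 388 = 97 \left(-2 + 2 \left(-12\right) \left(1 - 12\right)\right) - 388 = 97 \left(-2 + 2 \left(-12\right) \left(-11\right)\right) - 388 = 97 \left(-2 + 264\right) - 388 = 97 \cdot 262 - 388 = 25414 - 388 = 25026$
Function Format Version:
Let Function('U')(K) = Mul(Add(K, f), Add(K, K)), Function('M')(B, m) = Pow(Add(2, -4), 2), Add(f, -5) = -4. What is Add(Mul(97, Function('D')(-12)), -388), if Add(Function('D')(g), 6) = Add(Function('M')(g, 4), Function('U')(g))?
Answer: 25026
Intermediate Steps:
f = 1 (f = Add(5, -4) = 1)
Function('M')(B, m) = 4 (Function('M')(B, m) = Pow(-2, 2) = 4)
Function('U')(K) = Mul(2, K, Add(1, K)) (Function('U')(K) = Mul(Add(K, 1), Add(K, K)) = Mul(Add(1, K), Mul(2, K)) = Mul(2, K, Add(1, K)))
Function('D')(g) = Add(-2, Mul(2, g, Add(1, g))) (Function('D')(g) = Add(-6, Add(4, Mul(2, g, Add(1, g)))) = Add(-2, Mul(2, g, Add(1, g))))
Add(Mul(97, Function('D')(-12)), -388) = Add(Mul(97, Add(-2, Mul(2, -12, Add(1, -12)))), -388) = Add(Mul(97, Add(-2, Mul(2, -12, -11))), -388) = Add(Mul(97, Add(-2, 264)), -388) = Add(Mul(97, 262), -388) = Add(25414, -388) = 25026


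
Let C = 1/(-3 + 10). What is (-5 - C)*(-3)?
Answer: 108/7 ≈ 15.429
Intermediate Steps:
C = ⅐ (C = 1/7 = ⅐ ≈ 0.14286)
(-5 - C)*(-3) = (-5 - 1*⅐)*(-3) = (-5 - ⅐)*(-3) = -36/7*(-3) = 108/7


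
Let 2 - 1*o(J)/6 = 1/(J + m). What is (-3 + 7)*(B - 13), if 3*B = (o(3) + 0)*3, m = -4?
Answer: 20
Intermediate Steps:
o(J) = 12 - 6/(-4 + J) (o(J) = 12 - 6/(J - 4) = 12 - 6/(-4 + J))
B = 18 (B = ((6*(-9 + 2*3)/(-4 + 3) + 0)*3)/3 = ((6*(-9 + 6)/(-1) + 0)*3)/3 = ((6*(-1)*(-3) + 0)*3)/3 = ((18 + 0)*3)/3 = (18*3)/3 = (⅓)*54 = 18)
(-3 + 7)*(B - 13) = (-3 + 7)*(18 - 13) = 4*5 = 20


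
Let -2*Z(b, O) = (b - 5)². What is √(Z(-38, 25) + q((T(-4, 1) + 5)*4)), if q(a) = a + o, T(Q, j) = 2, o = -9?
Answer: I*√3622/2 ≈ 30.092*I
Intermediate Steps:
q(a) = -9 + a (q(a) = a - 9 = -9 + a)
Z(b, O) = -(-5 + b)²/2 (Z(b, O) = -(b - 5)²/2 = -(-5 + b)²/2)
√(Z(-38, 25) + q((T(-4, 1) + 5)*4)) = √(-(-5 - 38)²/2 + (-9 + (2 + 5)*4)) = √(-½*(-43)² + (-9 + 7*4)) = √(-½*1849 + (-9 + 28)) = √(-1849/2 + 19) = √(-1811/2) = I*√3622/2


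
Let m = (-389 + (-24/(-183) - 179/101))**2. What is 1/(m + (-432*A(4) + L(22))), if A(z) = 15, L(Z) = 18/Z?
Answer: 417537131/61011072716009 ≈ 6.8436e-6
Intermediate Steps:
m = 5792397427600/37957921 (m = (-389 + (-24*(-1/183) - 179*1/101))**2 = (-389 + (8/61 - 179/101))**2 = (-389 - 10111/6161)**2 = (-2406740/6161)**2 = 5792397427600/37957921 ≈ 1.5260e+5)
1/(m + (-432*A(4) + L(22))) = 1/(5792397427600/37957921 + (-432*15 + 18/22)) = 1/(5792397427600/37957921 + (-6480 + 18*(1/22))) = 1/(5792397427600/37957921 + (-6480 + 9/11)) = 1/(5792397427600/37957921 - 71271/11) = 1/(61011072716009/417537131) = 417537131/61011072716009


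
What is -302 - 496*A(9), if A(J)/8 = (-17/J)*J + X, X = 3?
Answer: 55250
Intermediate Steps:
A(J) = -112 (A(J) = 8*((-17/J)*J + 3) = 8*(-17 + 3) = 8*(-14) = -112)
-302 - 496*A(9) = -302 - 496*(-112) = -302 + 55552 = 55250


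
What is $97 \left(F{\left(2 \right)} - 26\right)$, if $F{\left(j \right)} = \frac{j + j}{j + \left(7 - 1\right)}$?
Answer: $- \frac{4947}{2} \approx -2473.5$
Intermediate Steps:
$F{\left(j \right)} = \frac{2 j}{6 + j}$ ($F{\left(j \right)} = \frac{2 j}{j + 6} = \frac{2 j}{6 + j}$)
$97 \left(F{\left(2 \right)} - 26\right) = 97 \left(2 \cdot 2 \frac{1}{6 + 2} - 26\right) = 97 \left(2 \cdot 2 \cdot \frac{1}{8} - 26\right) = 97 \left(\frac{1}{2} - 26\right) = 97 \left(- \frac{51}{2}\right) = - \frac{4947}{2}$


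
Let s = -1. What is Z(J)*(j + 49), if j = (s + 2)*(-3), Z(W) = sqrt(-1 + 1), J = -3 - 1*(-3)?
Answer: 0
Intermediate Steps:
J = 0 (J = -3 + 3 = 0)
Z(W) = 0 (Z(W) = sqrt(0) = 0)
j = -3 (j = (-1 + 2)*(-3) = 1*(-3) = -3)
Z(J)*(j + 49) = 0*(-3 + 49) = 0*46 = 0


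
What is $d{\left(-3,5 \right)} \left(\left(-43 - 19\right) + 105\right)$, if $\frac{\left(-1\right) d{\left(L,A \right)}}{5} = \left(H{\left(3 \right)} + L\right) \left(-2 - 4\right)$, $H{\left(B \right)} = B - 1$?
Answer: $-1290$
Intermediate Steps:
$H{\left(B \right)} = -1 + B$
$d{\left(L,A \right)} = 60 + 30 L$ ($d{\left(L,A \right)} = - 5 \left(\left(-1 + 3\right) + L\right) \left(-2 - 4\right) = - 5 \left(2 + L\right) \left(-6\right) = - 5 \left(-12 - 6 L\right) = 60 + 30 L$)
$d{\left(-3,5 \right)} \left(\left(-43 - 19\right) + 105\right) = \left(60 + 30 \left(-3\right)\right) \left(\left(-43 - 19\right) + 105\right) = \left(60 - 90\right) \left(\left(-43 - 19\right) + 105\right) = - 30 \left(-62 + 105\right) = \left(-30\right) 43 = -1290$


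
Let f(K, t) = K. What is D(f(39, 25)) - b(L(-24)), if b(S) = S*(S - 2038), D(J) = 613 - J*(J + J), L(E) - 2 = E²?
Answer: 841451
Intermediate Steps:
L(E) = 2 + E²
D(J) = 613 - 2*J² (D(J) = 613 - J*2*J = 613 - 2*J²)
b(S) = S*(-2038 + S)
D(f(39, 25)) - b(L(-24)) = (613 - 2*39²) - (2 + (-24)²)*(-2038 + (2 + (-24)²)) = (613 - 2*1521) - (2 + 576)*(-2038 + (2 + 576)) = (613 - 3042) - 578*(-2038 + 578) = -2429 - 578*(-1460) = -2429 - 1*(-843880) = -2429 + 843880 = 841451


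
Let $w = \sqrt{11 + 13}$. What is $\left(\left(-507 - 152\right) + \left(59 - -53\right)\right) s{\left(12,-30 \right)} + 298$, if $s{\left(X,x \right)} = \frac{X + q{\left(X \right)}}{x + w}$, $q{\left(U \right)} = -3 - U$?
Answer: $\frac{35303}{146} - \frac{547 \sqrt{6}}{146} \approx 232.62$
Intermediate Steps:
$w = 2 \sqrt{6}$ ($w = \sqrt{24} = 2 \sqrt{6} \approx 4.899$)
$s{\left(X,x \right)} = - \frac{3}{x + 2 \sqrt{6}}$ ($s{\left(X,x \right)} = \frac{X - \left(3 + X\right)}{x + 2 \sqrt{6}} = - \frac{3}{x + 2 \sqrt{6}}$)
$\left(\left(-507 - 152\right) + \left(59 - -53\right)\right) s{\left(12,-30 \right)} + 298 = \left(\left(-507 - 152\right) + \left(59 - -53\right)\right) \left(- \frac{3}{-30 + 2 \sqrt{6}}\right) + 298 = \left(-659 + \left(59 + 53\right)\right) \left(- \frac{3}{-30 + 2 \sqrt{6}}\right) + 298 = \left(-659 + 112\right) \left(- \frac{3}{-30 + 2 \sqrt{6}}\right) + 298 = - 547 \left(- \frac{3}{-30 + 2 \sqrt{6}}\right) + 298 = \frac{1641}{-30 + 2 \sqrt{6}} + 298 = 298 + \frac{1641}{-30 + 2 \sqrt{6}}$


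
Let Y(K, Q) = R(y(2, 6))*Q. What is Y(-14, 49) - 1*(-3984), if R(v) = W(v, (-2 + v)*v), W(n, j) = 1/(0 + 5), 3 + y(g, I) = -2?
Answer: 19969/5 ≈ 3993.8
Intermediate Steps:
y(g, I) = -5 (y(g, I) = -3 - 2 = -5)
W(n, j) = ⅕ (W(n, j) = 1/5 = ⅕)
R(v) = ⅕
Y(K, Q) = Q/5
Y(-14, 49) - 1*(-3984) = (⅕)*49 - 1*(-3984) = 49/5 + 3984 = 19969/5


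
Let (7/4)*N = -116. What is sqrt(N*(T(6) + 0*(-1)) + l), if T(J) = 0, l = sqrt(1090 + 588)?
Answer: 1678**(1/4) ≈ 6.4003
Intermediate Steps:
l = sqrt(1678) ≈ 40.963
N = -464/7 (N = (4/7)*(-116) = -464/7 ≈ -66.286)
sqrt(N*(T(6) + 0*(-1)) + l) = sqrt(-464*(0 + 0*(-1))/7 + sqrt(1678)) = sqrt(-464*(0 + 0)/7 + sqrt(1678)) = sqrt(-464/7*0 + sqrt(1678)) = sqrt(0 + sqrt(1678)) = sqrt(sqrt(1678)) = 1678**(1/4)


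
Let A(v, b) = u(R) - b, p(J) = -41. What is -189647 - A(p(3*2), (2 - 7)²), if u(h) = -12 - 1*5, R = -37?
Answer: -189605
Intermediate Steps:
u(h) = -17 (u(h) = -12 - 5 = -17)
A(v, b) = -17 - b
-189647 - A(p(3*2), (2 - 7)²) = -189647 - (-17 - (2 - 7)²) = -189647 - (-17 - 1*(-5)²) = -189647 - (-17 - 1*25) = -189647 - (-17 - 25) = -189647 - 1*(-42) = -189647 + 42 = -189605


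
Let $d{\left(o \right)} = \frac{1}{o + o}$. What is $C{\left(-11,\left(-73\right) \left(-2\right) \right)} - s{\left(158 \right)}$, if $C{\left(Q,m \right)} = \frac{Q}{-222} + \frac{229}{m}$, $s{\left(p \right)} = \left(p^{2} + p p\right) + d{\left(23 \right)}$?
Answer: $- \frac{18609467861}{372738} \approx -49926.0$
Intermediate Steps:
$d{\left(o \right)} = \frac{1}{2 o}$
$s{\left(p \right)} = \frac{1}{46} + 2 p^{2}$ ($s{\left(p \right)} = \left(p^{2} + p p\right) + \frac{1}{2 \cdot 23} = \left(p^{2} + p^{2}\right) + \frac{1}{2} \cdot \frac{1}{23} = 2 p^{2} + \frac{1}{46} = \frac{1}{46} + 2 p^{2}$)
$C{\left(Q,m \right)} = \frac{229}{m} - \frac{Q}{222}$ ($C{\left(Q,m \right)} = Q \left(- \frac{1}{222}\right) + \frac{229}{m} = - \frac{Q}{222} + \frac{229}{m} = \frac{229}{m} - \frac{Q}{222}$)
$C{\left(-11,\left(-73\right) \left(-2\right) \right)} - s{\left(158 \right)} = \left(\frac{229}{\left(-73\right) \left(-2\right)} - - \frac{11}{222}\right) - \left(\frac{1}{46} + 2 \cdot 158^{2}\right) = \left(\frac{229}{146} + \frac{11}{222}\right) - \left(\frac{1}{46} + 2 \cdot 24964\right) = \left(229 \cdot \frac{1}{146} + \frac{11}{222}\right) - \left(\frac{1}{46} + 49928\right) = \left(\frac{229}{146} + \frac{11}{222}\right) - \frac{2296689}{46} = \frac{13111}{8103} - \frac{2296689}{46} = - \frac{18609467861}{372738}$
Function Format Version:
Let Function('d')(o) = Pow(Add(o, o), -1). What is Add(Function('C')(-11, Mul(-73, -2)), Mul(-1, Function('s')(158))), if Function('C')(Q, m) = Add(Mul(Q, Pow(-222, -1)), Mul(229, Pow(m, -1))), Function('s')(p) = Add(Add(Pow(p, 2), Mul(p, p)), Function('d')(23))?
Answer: Rational(-18609467861, 372738) ≈ -49926.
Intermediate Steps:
Function('d')(o) = Mul(Rational(1, 2), Pow(o, -1)) (Function('d')(o) = Pow(Mul(2, o), -1) = Mul(Rational(1, 2), Pow(o, -1)))
Function('s')(p) = Add(Rational(1, 46), Mul(2, Pow(p, 2))) (Function('s')(p) = Add(Add(Pow(p, 2), Mul(p, p)), Mul(Rational(1, 2), Pow(23, -1))) = Add(Add(Pow(p, 2), Pow(p, 2)), Mul(Rational(1, 2), Rational(1, 23))) = Add(Mul(2, Pow(p, 2)), Rational(1, 46)) = Add(Rational(1, 46), Mul(2, Pow(p, 2))))
Function('C')(Q, m) = Add(Mul(229, Pow(m, -1)), Mul(Rational(-1, 222), Q)) (Function('C')(Q, m) = Add(Mul(Q, Rational(-1, 222)), Mul(229, Pow(m, -1))) = Add(Mul(Rational(-1, 222), Q), Mul(229, Pow(m, -1))) = Add(Mul(229, Pow(m, -1)), Mul(Rational(-1, 222), Q)))
Add(Function('C')(-11, Mul(-73, -2)), Mul(-1, Function('s')(158))) = Add(Add(Mul(229, Pow(Mul(-73, -2), -1)), Mul(Rational(-1, 222), -11)), Mul(-1, Add(Rational(1, 46), Mul(2, Pow(158, 2))))) = Add(Add(Mul(229, Pow(146, -1)), Rational(11, 222)), Mul(-1, Add(Rational(1, 46), Mul(2, 24964)))) = Add(Add(Mul(229, Rational(1, 146)), Rational(11, 222)), Mul(-1, Add(Rational(1, 46), 49928))) = Add(Add(Rational(229, 146), Rational(11, 222)), Mul(-1, Rational(2296689, 46))) = Add(Rational(13111, 8103), Rational(-2296689, 46)) = Rational(-18609467861, 372738)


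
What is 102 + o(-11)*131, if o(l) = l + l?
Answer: -2780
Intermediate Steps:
o(l) = 2*l
102 + o(-11)*131 = 102 + (2*(-11))*131 = 102 - 22*131 = 102 - 2882 = -2780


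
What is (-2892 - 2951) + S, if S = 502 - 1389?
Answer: -6730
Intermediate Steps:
S = -887
(-2892 - 2951) + S = (-2892 - 2951) - 887 = -5843 - 887 = -6730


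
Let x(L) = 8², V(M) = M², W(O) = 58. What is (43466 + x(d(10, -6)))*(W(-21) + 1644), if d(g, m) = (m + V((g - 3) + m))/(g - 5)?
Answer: 74088060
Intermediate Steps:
d(g, m) = (m + (-3 + g + m)²)/(-5 + g) (d(g, m) = (m + ((g - 3) + m)²)/(g - 5) = (m + ((-3 + g) + m)²)/(-5 + g) = (m + (-3 + g + m)²)/(-5 + g))
x(L) = 64
(43466 + x(d(10, -6)))*(W(-21) + 1644) = (43466 + 64)*(58 + 1644) = 43530*1702 = 74088060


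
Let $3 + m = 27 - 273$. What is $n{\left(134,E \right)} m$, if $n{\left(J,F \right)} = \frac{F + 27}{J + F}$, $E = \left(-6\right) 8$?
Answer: $\frac{5229}{86} \approx 60.802$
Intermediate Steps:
$m = -249$ ($m = -3 + \left(27 - 273\right) = -3 - 246 = -249$)
$E = -48$
$n{\left(J,F \right)} = \frac{27 + F}{F + J}$
$n{\left(134,E \right)} m = \frac{27 - 48}{-48 + 134} \left(-249\right) = \frac{1}{86} \left(-21\right) \left(-249\right) = \left(- \frac{21}{86}\right) \left(-249\right) = \frac{5229}{86}$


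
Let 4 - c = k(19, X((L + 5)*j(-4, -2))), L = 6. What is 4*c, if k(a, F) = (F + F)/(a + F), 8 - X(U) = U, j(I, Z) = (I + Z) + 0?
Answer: 896/93 ≈ 9.6344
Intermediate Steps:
j(I, Z) = I + Z
X(U) = 8 - U
k(a, F) = 2*F/(F + a) (k(a, F) = (2*F)/(F + a) = 2*F/(F + a))
c = 224/93 (c = 4 - 2*(8 - (6 + 5)*(-4 - 2))/((8 - (6 + 5)*(-4 - 2)) + 19) = 4 - 2*(8 - 11*(-6))/((8 - 11*(-6)) + 19) = 4 - 2*(8 - 1*(-66))/((8 - 1*(-66)) + 19) = 4 - 2*(8 + 66)/((8 + 66) + 19) = 4 - 2*74/(74 + 19) = 4 - 2*74/93 = 4 - 1*148/93 = 4 - 148/93 = 224/93 ≈ 2.4086)
4*c = 4*(224/93) = 896/93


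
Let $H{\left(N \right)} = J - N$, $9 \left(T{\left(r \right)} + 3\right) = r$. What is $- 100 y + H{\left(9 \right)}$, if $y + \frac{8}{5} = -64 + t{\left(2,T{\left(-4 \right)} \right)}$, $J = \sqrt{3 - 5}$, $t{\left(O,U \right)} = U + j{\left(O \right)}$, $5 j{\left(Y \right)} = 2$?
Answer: $\frac{61699}{9} + i \sqrt{2} \approx 6855.4 + 1.4142 i$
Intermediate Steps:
$j{\left(Y \right)} = \frac{2}{5}$ ($j{\left(Y \right)} = \frac{1}{5} \cdot 2 = \frac{2}{5}$)
$T{\left(r \right)} = -3 + \frac{r}{9}$
$t{\left(O,U \right)} = \frac{2}{5} + U$ ($t{\left(O,U \right)} = U + \frac{2}{5} = \frac{2}{5} + U$)
$J = i \sqrt{2}$ ($J = \sqrt{-2} = i \sqrt{2} \approx 1.4142 i$)
$H{\left(N \right)} = - N + i \sqrt{2}$ ($H{\left(N \right)} = i \sqrt{2} - N = - N + i \sqrt{2}$)
$y = - \frac{3089}{45}$ ($y = - \frac{8}{5} + \left(-64 + \left(\frac{2}{5} + \left(-3 + \frac{1}{9} \left(-4\right)\right)\right)\right) = - \frac{8}{5} + \left(-64 + \left(\frac{2}{5} - \frac{31}{9}\right)\right) = - \frac{8}{5} - \frac{3017}{45} = - \frac{3089}{45} \approx -68.644$)
$- 100 y + H{\left(9 \right)} = \left(-100\right) \left(- \frac{3089}{45}\right) + \left(\left(-1\right) 9 + i \sqrt{2}\right) = \frac{61780}{9} - \left(9 - i \sqrt{2}\right) = \frac{61699}{9} + i \sqrt{2}$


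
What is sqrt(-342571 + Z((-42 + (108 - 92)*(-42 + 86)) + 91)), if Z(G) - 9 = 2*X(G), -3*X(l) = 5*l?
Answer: 4*I*sqrt(21567) ≈ 587.43*I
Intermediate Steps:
X(l) = -5*l/3
Z(G) = 9 - 10*G/3 (Z(G) = 9 + 2*(-5*G/3) = 9 - 10*G/3)
sqrt(-342571 + Z((-42 + (108 - 92)*(-42 + 86)) + 91)) = sqrt(-342571 + (9 - 10*((-42 + (108 - 92)*(-42 + 86)) + 91)/3)) = sqrt(-342571 + (9 - 10*((-42 + 16*44) + 91)/3)) = sqrt(-342571 + (9 - 10*((-42 + 704) + 91)/3)) = sqrt(-342571 + (9 - 10*(662 + 91)/3)) = sqrt(-342571 + (9 - 10/3*753)) = sqrt(-342571 + (9 - 2510)) = sqrt(-342571 - 2501) = sqrt(-345072) = 4*I*sqrt(21567)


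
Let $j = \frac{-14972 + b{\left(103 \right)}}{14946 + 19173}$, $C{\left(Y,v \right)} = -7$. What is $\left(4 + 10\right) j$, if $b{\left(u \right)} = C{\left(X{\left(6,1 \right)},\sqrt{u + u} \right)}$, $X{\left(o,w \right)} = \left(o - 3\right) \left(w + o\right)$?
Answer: $- \frac{69902}{11373} \approx -6.1463$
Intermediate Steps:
$X{\left(o,w \right)} = \left(-3 + o\right) \left(o + w\right)$
$b{\left(u \right)} = -7$
$j = - \frac{4993}{11373}$ ($j = \frac{-14972 - 7}{14946 + 19173} = - \frac{14979}{34119} = \left(-14979\right) \frac{1}{34119} = - \frac{4993}{11373} \approx -0.43902$)
$\left(4 + 10\right) j = \left(4 + 10\right) \left(- \frac{4993}{11373}\right) = 14 \left(- \frac{4993}{11373}\right) = - \frac{69902}{11373}$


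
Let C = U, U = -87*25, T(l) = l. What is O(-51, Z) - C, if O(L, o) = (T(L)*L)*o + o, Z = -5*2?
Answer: -23845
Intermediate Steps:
Z = -10
O(L, o) = o + o*L² (O(L, o) = (L*L)*o + o = L²*o + o = o*L² + o = o + o*L²)
U = -2175
C = -2175
O(-51, Z) - C = -10*(1 + (-51)²) - 1*(-2175) = -10*(1 + 2601) + 2175 = -10*2602 + 2175 = -26020 + 2175 = -23845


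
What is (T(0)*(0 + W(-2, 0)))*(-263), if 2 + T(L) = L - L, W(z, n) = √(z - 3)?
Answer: 526*I*√5 ≈ 1176.2*I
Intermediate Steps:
W(z, n) = √(-3 + z)
T(L) = -2 (T(L) = -2 + (L - L) = -2 + 0 = -2)
(T(0)*(0 + W(-2, 0)))*(-263) = -2*(0 + √(-3 - 2))*(-263) = -2*(0 + √(-5))*(-263) = -2*(0 + I*√5)*(-263) = -2*I*√5*(-263) = 526*I*√5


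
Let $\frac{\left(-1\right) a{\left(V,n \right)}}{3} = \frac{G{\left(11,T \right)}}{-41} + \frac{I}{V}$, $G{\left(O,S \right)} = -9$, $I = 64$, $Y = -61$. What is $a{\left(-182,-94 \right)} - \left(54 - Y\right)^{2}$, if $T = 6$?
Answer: $- \frac{49340996}{3731} \approx -13225.0$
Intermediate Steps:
$a{\left(V,n \right)} = - \frac{27}{41} - \frac{192}{V}$ ($a{\left(V,n \right)} = - 3 \left(- \frac{9}{-41} + \frac{64}{V}\right) = - 3 \left(\left(-9\right) \left(- \frac{1}{41}\right) + \frac{64}{V}\right) = - 3 \left(\frac{9}{41} + \frac{64}{V}\right) = - \frac{27}{41} - \frac{192}{V}$)
$a{\left(-182,-94 \right)} - \left(54 - Y\right)^{2} = \left(- \frac{27}{41} - \frac{192}{-182}\right) - \left(54 - -61\right)^{2} = \left(- \frac{27}{41} - - \frac{96}{91}\right) - \left(54 + 61\right)^{2} = \left(- \frac{27}{41} + \frac{96}{91}\right) - 115^{2} = \frac{1479}{3731} - 13225 = - \frac{49340996}{3731}$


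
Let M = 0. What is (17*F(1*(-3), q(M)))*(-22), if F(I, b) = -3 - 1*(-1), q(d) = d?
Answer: 748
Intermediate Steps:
F(I, b) = -2 (F(I, b) = -3 + 1 = -2)
(17*F(1*(-3), q(M)))*(-22) = (17*(-2))*(-22) = -34*(-22) = 748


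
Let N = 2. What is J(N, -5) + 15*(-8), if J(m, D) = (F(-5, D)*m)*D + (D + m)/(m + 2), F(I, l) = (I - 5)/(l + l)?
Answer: -523/4 ≈ -130.75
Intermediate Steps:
F(I, l) = (-5 + I)/(2*l) (F(I, l) = (-5 + I)/((2*l)) = (-5 + I)*(1/(2*l)) = (-5 + I)/(2*l))
J(m, D) = -5*m + (D + m)/(2 + m) (J(m, D) = (((-5 - 5)/(2*D))*m)*D + (D + m)/(m + 2) = (((½)*(-10)/D)*m)*D + (D + m)/(2 + m) = ((-5/D)*m)*D + (D + m)/(2 + m) = (-5*m/D)*D + (D + m)/(2 + m) = -5*m + (D + m)/(2 + m))
J(N, -5) + 15*(-8) = (-5 - 9*2 - 5*2²)/(2 + 2) + 15*(-8) = (-5 - 18 - 5*4)/4 - 120 = (-5 - 18 - 20)/4 - 120 = (¼)*(-43) - 120 = -43/4 - 120 = -523/4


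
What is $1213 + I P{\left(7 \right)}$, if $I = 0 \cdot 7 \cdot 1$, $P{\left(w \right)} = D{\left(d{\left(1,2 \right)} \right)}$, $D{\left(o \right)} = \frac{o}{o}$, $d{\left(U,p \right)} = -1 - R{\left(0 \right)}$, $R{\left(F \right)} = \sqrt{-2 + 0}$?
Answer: $1213$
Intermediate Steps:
$R{\left(F \right)} = i \sqrt{2}$ ($R{\left(F \right)} = \sqrt{-2} = i \sqrt{2}$)
$d{\left(U,p \right)} = -1 - i \sqrt{2}$
$D{\left(o \right)} = 1$
$P{\left(w \right)} = 1$
$I = 0$ ($I = 0 \cdot 1 = 0$)
$1213 + I P{\left(7 \right)} = 1213 + 0 \cdot 1 = 1213 + 0 = 1213$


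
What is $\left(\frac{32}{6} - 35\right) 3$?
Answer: $-89$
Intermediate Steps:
$\left(\frac{32}{6} - 35\right) 3 = \left(32 \cdot \frac{1}{6} - 35\right) 3 = \left(\frac{16}{3} - 35\right) 3 = \left(- \frac{89}{3}\right) 3 = -89$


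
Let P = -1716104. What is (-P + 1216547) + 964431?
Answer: 3897082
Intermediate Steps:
(-P + 1216547) + 964431 = (-1*(-1716104) + 1216547) + 964431 = (1716104 + 1216547) + 964431 = 2932651 + 964431 = 3897082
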